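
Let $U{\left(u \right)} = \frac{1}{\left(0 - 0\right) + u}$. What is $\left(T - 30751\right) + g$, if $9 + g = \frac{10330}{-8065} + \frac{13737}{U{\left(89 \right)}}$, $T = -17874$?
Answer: $\frac{1893593801}{1613} \approx 1.174 \cdot 10^{6}$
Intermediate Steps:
$U{\left(u \right)} = \frac{1}{u}$ ($U{\left(u \right)} = \frac{1}{\left(0 + 0\right) + u} = \frac{1}{0 + u} = \frac{1}{u}$)
$g = \frac{1972025926}{1613}$ ($g = -9 + \left(\frac{10330}{-8065} + \frac{13737}{\frac{1}{89}}\right) = -9 + \left(10330 \left(- \frac{1}{8065}\right) + 13737 \frac{1}{\frac{1}{89}}\right) = -9 + \left(- \frac{2066}{1613} + 13737 \cdot 89\right) = -9 + \left(- \frac{2066}{1613} + 1222593\right) = -9 + \frac{1972040443}{1613} = \frac{1972025926}{1613} \approx 1.2226 \cdot 10^{6}$)
$\left(T - 30751\right) + g = \left(-17874 - 30751\right) + \frac{1972025926}{1613} = -48625 + \frac{1972025926}{1613} = \frac{1893593801}{1613}$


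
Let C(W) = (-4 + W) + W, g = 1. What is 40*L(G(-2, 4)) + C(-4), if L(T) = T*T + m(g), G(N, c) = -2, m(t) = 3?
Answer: 268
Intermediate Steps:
L(T) = 3 + T**2 (L(T) = T*T + 3 = T**2 + 3 = 3 + T**2)
C(W) = -4 + 2*W
40*L(G(-2, 4)) + C(-4) = 40*(3 + (-2)**2) + (-4 + 2*(-4)) = 40*(3 + 4) + (-4 - 8) = 40*7 - 12 = 280 - 12 = 268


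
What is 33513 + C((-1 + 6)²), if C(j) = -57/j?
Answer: 837768/25 ≈ 33511.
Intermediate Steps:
33513 + C((-1 + 6)²) = 33513 - 57/(-1 + 6)² = 33513 - 57/(5²) = 33513 - 57/25 = 837768/25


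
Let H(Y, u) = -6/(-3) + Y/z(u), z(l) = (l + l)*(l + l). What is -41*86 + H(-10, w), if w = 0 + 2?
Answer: -28197/8 ≈ -3524.6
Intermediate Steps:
w = 2
z(l) = 4*l² (z(l) = (2*l)*(2*l) = 4*l²)
H(Y, u) = 2 + Y/(4*u²) (H(Y, u) = -6/(-3) + Y/((4*u²)) = -6*(-⅓) + Y*(1/(4*u²)) = 2 + Y/(4*u²))
-41*86 + H(-10, w) = -41*86 + (2 + (¼)*(-10)/2²) = -3526 + (2 + (¼)*(-10)*(¼)) = -3526 + (2 - 5/8) = -3526 + 11/8 = -28197/8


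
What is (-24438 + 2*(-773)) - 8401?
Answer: -34385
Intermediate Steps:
(-24438 + 2*(-773)) - 8401 = (-24438 - 1546) - 8401 = -25984 - 8401 = -34385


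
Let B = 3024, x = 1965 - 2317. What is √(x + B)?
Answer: 4*√167 ≈ 51.691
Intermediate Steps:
x = -352
√(x + B) = √(-352 + 3024) = √2672 = 4*√167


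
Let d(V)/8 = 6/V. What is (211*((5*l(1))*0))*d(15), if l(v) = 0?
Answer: 0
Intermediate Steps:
d(V) = 48/V (d(V) = 8*(6/V) = 48/V)
(211*((5*l(1))*0))*d(15) = (211*((5*0)*0))*(48/15) = (211*(0*0))*(48*(1/15)) = (211*0)*(16/5) = 0*(16/5) = 0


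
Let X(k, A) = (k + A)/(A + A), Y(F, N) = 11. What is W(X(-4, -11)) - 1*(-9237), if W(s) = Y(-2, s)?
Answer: 9248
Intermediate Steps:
X(k, A) = (A + k)/(2*A) (X(k, A) = (A + k)/((2*A)) = (A + k)*(1/(2*A)) = (A + k)/(2*A))
W(s) = 11
W(X(-4, -11)) - 1*(-9237) = 11 - 1*(-9237) = 11 + 9237 = 9248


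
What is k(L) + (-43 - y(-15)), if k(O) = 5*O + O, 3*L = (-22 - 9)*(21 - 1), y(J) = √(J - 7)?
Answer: -1283 - I*√22 ≈ -1283.0 - 4.6904*I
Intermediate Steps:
y(J) = √(-7 + J)
L = -620/3 (L = ((-22 - 9)*(21 - 1))/3 = (-31*20)/3 = (⅓)*(-620) = -620/3 ≈ -206.67)
k(O) = 6*O
k(L) + (-43 - y(-15)) = 6*(-620/3) + (-43 - √(-7 - 15)) = -1240 + (-43 - √(-22)) = -1240 + (-43 - I*√22) = -1283 - I*√22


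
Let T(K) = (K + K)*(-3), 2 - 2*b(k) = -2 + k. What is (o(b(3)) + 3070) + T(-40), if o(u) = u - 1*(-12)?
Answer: 6645/2 ≈ 3322.5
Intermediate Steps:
b(k) = 2 - k/2 (b(k) = 1 - (-2 + k)/2 = 1 + (1 - k/2) = 2 - k/2)
o(u) = 12 + u (o(u) = u + 12 = 12 + u)
T(K) = -6*K (T(K) = (2*K)*(-3) = -6*K)
(o(b(3)) + 3070) + T(-40) = ((12 + (2 - ½*3)) + 3070) - 6*(-40) = ((12 + (2 - 3/2)) + 3070) + 240 = ((12 + ½) + 3070) + 240 = (25/2 + 3070) + 240 = 6165/2 + 240 = 6645/2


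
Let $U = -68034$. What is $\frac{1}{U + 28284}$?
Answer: $- \frac{1}{39750} \approx -2.5157 \cdot 10^{-5}$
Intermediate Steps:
$\frac{1}{U + 28284} = \frac{1}{-68034 + 28284} = \frac{1}{-39750} = - \frac{1}{39750}$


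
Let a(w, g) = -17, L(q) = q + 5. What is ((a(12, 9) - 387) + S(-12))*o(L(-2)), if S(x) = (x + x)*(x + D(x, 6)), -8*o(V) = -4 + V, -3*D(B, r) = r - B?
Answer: 7/2 ≈ 3.5000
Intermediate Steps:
L(q) = 5 + q
D(B, r) = -r/3 + B/3 (D(B, r) = -(r - B)/3 = -r/3 + B/3)
o(V) = ½ - V/8 (o(V) = -(-4 + V)/8 = ½ - V/8)
S(x) = 2*x*(-2 + 4*x/3) (S(x) = (x + x)*(x + (-⅓*6 + x/3)) = (2*x)*(x + (-2 + x/3)) = (2*x)*(-2 + 4*x/3) = 2*x*(-2 + 4*x/3))
((a(12, 9) - 387) + S(-12))*o(L(-2)) = ((-17 - 387) + (4/3)*(-12)*(-3 + 2*(-12)))*(½ - (5 - 2)/8) = (-404 + (4/3)*(-12)*(-3 - 24))*(½ - ⅛*3) = (-404 + (4/3)*(-12)*(-27))*(½ - 3/8) = (-404 + 432)*(⅛) = 28*(⅛) = 7/2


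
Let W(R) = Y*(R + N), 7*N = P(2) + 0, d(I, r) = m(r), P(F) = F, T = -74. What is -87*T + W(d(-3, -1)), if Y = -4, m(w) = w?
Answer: 45086/7 ≈ 6440.9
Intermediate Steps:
d(I, r) = r
N = 2/7 (N = (2 + 0)/7 = (⅐)*2 = 2/7 ≈ 0.28571)
W(R) = -8/7 - 4*R (W(R) = -4*(R + 2/7) = -4*(2/7 + R) = -8/7 - 4*R)
-87*T + W(d(-3, -1)) = -87*(-74) + (-8/7 - 4*(-1)) = 6438 + (-8/7 + 4) = 6438 + 20/7 = 45086/7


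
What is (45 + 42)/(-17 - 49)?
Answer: -29/22 ≈ -1.3182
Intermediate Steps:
(45 + 42)/(-17 - 49) = 87/(-66) = -1/66*87 = -29/22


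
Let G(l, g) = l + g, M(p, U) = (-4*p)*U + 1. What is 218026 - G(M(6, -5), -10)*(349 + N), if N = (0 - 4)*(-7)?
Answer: 176179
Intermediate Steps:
M(p, U) = 1 - 4*U*p (M(p, U) = -4*U*p + 1 = 1 - 4*U*p)
G(l, g) = g + l
N = 28 (N = -4*(-7) = 28)
218026 - G(M(6, -5), -10)*(349 + N) = 218026 - (-10 + (1 - 4*(-5)*6))*(349 + 28) = 218026 - (-10 + (1 + 120))*377 = 218026 - (-10 + 121)*377 = 218026 - 111*377 = 218026 - 1*41847 = 218026 - 41847 = 176179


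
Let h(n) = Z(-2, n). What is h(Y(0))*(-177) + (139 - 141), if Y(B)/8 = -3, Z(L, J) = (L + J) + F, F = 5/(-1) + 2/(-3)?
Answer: 5603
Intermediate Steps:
F = -17/3 (F = 5*(-1) + 2*(-1/3) = -5 - 2/3 = -17/3 ≈ -5.6667)
Z(L, J) = -17/3 + J + L (Z(L, J) = (L + J) - 17/3 = (J + L) - 17/3 = -17/3 + J + L)
Y(B) = -24 (Y(B) = 8*(-3) = -24)
h(n) = -23/3 + n (h(n) = -17/3 + n - 2 = -23/3 + n)
h(Y(0))*(-177) + (139 - 141) = (-23/3 - 24)*(-177) + (139 - 141) = -95/3*(-177) - 2 = 5605 - 2 = 5603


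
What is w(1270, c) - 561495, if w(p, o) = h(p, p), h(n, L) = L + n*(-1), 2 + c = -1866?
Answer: -561495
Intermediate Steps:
c = -1868 (c = -2 - 1866 = -1868)
h(n, L) = L - n
w(p, o) = 0 (w(p, o) = p - p = 0)
w(1270, c) - 561495 = 0 - 561495 = -561495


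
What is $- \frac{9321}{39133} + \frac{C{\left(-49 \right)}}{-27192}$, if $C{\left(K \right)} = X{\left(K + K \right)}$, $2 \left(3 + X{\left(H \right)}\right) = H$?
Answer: $- \frac{62855429}{266026134} \approx -0.23628$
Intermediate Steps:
$X{\left(H \right)} = -3 + \frac{H}{2}$
$C{\left(K \right)} = -3 + K$ ($C{\left(K \right)} = -3 + \frac{K + K}{2} = -3 + \frac{2 K}{2} = -3 + K$)
$- \frac{9321}{39133} + \frac{C{\left(-49 \right)}}{-27192} = - \frac{9321}{39133} + \frac{-3 - 49}{-27192} = \left(-9321\right) \frac{1}{39133} - - \frac{13}{6798} = - \frac{9321}{39133} + \frac{13}{6798} = - \frac{62855429}{266026134}$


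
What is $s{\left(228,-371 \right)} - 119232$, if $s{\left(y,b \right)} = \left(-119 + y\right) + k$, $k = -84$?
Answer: $-119207$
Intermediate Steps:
$s{\left(y,b \right)} = -203 + y$ ($s{\left(y,b \right)} = \left(-119 + y\right) - 84 = -203 + y$)
$s{\left(228,-371 \right)} - 119232 = \left(-203 + 228\right) - 119232 = 25 - 119232 = -119207$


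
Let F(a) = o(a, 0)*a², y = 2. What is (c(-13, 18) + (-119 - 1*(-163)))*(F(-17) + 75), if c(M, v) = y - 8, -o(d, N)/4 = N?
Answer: 2850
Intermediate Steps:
o(d, N) = -4*N
F(a) = 0 (F(a) = (-4*0)*a² = 0*a² = 0)
c(M, v) = -6 (c(M, v) = 2 - 8 = -6)
(c(-13, 18) + (-119 - 1*(-163)))*(F(-17) + 75) = (-6 + (-119 - 1*(-163)))*(0 + 75) = (-6 + (-119 + 163))*75 = (-6 + 44)*75 = 38*75 = 2850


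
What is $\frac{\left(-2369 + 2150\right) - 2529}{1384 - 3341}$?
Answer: $\frac{2748}{1957} \approx 1.4042$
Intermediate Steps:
$\frac{\left(-2369 + 2150\right) - 2529}{1384 - 3341} = \frac{-219 - 2529}{-1957} = \left(-2748\right) \left(- \frac{1}{1957}\right) = \frac{2748}{1957}$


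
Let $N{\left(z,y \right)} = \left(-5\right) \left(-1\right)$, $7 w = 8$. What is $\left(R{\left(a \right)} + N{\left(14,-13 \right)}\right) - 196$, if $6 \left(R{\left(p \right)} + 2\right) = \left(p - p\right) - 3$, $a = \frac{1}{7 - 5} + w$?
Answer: $- \frac{387}{2} \approx -193.5$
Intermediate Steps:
$w = \frac{8}{7}$ ($w = \frac{1}{7} \cdot 8 = \frac{8}{7} \approx 1.1429$)
$N{\left(z,y \right)} = 5$
$a = \frac{23}{14}$ ($a = \frac{1}{7 - 5} + \frac{8}{7} = \frac{1}{2} + \frac{8}{7} = \frac{23}{14} \approx 1.6429$)
$R{\left(p \right)} = - \frac{5}{2}$ ($R{\left(p \right)} = -2 + \frac{\left(p - p\right) - 3}{6} = -2 + \frac{0 - 3}{6} = -2 + \frac{1}{6} \left(-3\right) = -2 - \frac{1}{2} = - \frac{5}{2}$)
$\left(R{\left(a \right)} + N{\left(14,-13 \right)}\right) - 196 = \left(- \frac{5}{2} + 5\right) - 196 = \frac{5}{2} - 196 = - \frac{387}{2}$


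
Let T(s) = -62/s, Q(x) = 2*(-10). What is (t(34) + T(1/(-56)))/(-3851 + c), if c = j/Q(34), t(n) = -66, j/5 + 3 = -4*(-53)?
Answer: -1048/1201 ≈ -0.87261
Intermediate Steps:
Q(x) = -20
j = 1045 (j = -15 + 5*(-4*(-53)) = -15 + 5*212 = -15 + 1060 = 1045)
c = -209/4 (c = 1045/(-20) = 1045*(-1/20) = -209/4 ≈ -52.250)
(t(34) + T(1/(-56)))/(-3851 + c) = (-66 - 62/(1/(-56)))/(-3851 - 209/4) = (-66 - 62/(-1/56))/(-15613/4) = (-66 - 62*(-56))*(-4/15613) = (-66 + 3472)*(-4/15613) = 3406*(-4/15613) = -1048/1201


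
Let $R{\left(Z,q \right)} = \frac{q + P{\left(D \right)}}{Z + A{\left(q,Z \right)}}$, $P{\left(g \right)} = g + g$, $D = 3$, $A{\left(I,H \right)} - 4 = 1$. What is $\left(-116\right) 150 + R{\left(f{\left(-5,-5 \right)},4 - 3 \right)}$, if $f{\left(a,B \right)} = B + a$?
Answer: $- \frac{87007}{5} \approx -17401.0$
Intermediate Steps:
$A{\left(I,H \right)} = 5$ ($A{\left(I,H \right)} = 4 + 1 = 5$)
$P{\left(g \right)} = 2 g$
$R{\left(Z,q \right)} = \frac{6 + q}{5 + Z}$ ($R{\left(Z,q \right)} = \frac{q + 2 \cdot 3}{Z + 5} = \frac{q + 6}{5 + Z} = \frac{6 + q}{5 + Z}$)
$\left(-116\right) 150 + R{\left(f{\left(-5,-5 \right)},4 - 3 \right)} = \left(-116\right) 150 + \frac{6 + \left(4 - 3\right)}{5 - 10} = -17400 + \frac{6 + \left(4 - 3\right)}{5 - 10} = -17400 + \frac{6 + 1}{-5} = -17400 - \frac{7}{5} = - \frac{87007}{5}$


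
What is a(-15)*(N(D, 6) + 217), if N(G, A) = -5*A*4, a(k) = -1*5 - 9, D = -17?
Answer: -1358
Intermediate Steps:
a(k) = -14 (a(k) = -5 - 9 = -14)
N(G, A) = -20*A
a(-15)*(N(D, 6) + 217) = -14*(-20*6 + 217) = -14*(-120 + 217) = -14*97 = -1358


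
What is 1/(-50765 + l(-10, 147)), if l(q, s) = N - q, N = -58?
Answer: -1/50813 ≈ -1.9680e-5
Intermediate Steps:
l(q, s) = -58 - q
1/(-50765 + l(-10, 147)) = 1/(-50765 + (-58 - 1*(-10))) = 1/(-50765 + (-58 + 10)) = 1/(-50765 - 48) = 1/(-50813) = -1/50813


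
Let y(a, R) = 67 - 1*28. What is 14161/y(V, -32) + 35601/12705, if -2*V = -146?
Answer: 60434648/165165 ≈ 365.90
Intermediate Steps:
V = 73 (V = -1/2*(-146) = 73)
y(a, R) = 39 (y(a, R) = 67 - 28 = 39)
14161/y(V, -32) + 35601/12705 = 14161/39 + 35601/12705 = 14161*(1/39) + 35601*(1/12705) = 14161/39 + 11867/4235 = 60434648/165165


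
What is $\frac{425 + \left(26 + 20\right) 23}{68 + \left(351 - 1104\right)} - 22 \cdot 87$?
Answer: $- \frac{1312573}{685} \approx -1916.2$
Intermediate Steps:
$\frac{425 + \left(26 + 20\right) 23}{68 + \left(351 - 1104\right)} - 22 \cdot 87 = \frac{425 + 46 \cdot 23}{68 + \left(351 - 1104\right)} - 1914 = \frac{425 + 1058}{68 - 753} - 1914 = \frac{1483}{-685} - 1914 = 1483 \left(- \frac{1}{685}\right) - 1914 = - \frac{1483}{685} - 1914 = - \frac{1312573}{685}$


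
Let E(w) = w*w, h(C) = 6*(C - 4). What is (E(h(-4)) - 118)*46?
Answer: 100556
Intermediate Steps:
h(C) = -24 + 6*C (h(C) = 6*(-4 + C) = -24 + 6*C)
E(w) = w²
(E(h(-4)) - 118)*46 = ((-24 + 6*(-4))² - 118)*46 = ((-24 - 24)² - 118)*46 = ((-48)² - 118)*46 = (2304 - 118)*46 = 2186*46 = 100556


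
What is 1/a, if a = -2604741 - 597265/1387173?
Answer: -1387173/3613226984458 ≈ -3.8392e-7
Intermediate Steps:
a = -3613226984458/1387173 (a = -2604741 - 597265*1/1387173 = -2604741 - 597265/1387173 = -3613226984458/1387173 ≈ -2.6047e+6)
1/a = 1/(-3613226984458/1387173) = -1387173/3613226984458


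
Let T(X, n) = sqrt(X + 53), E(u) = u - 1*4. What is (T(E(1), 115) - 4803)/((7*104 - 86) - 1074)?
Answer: 1601/144 - 5*sqrt(2)/432 ≈ 11.102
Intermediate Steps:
E(u) = -4 + u (E(u) = u - 4 = -4 + u)
T(X, n) = sqrt(53 + X)
(T(E(1), 115) - 4803)/((7*104 - 86) - 1074) = (sqrt(53 + (-4 + 1)) - 4803)/((7*104 - 86) - 1074) = (sqrt(53 - 3) - 4803)/((728 - 86) - 1074) = (sqrt(50) - 4803)/(642 - 1074) = (5*sqrt(2) - 4803)/(-432) = (-4803 + 5*sqrt(2))*(-1/432) = 1601/144 - 5*sqrt(2)/432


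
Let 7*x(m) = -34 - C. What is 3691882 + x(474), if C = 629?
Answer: 25842511/7 ≈ 3.6918e+6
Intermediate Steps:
x(m) = -663/7 (x(m) = (-34 - 1*629)/7 = (-34 - 629)/7 = (1/7)*(-663) = -663/7)
3691882 + x(474) = 3691882 - 663/7 = 25842511/7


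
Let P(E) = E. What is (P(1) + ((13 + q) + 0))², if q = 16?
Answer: 900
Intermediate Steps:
(P(1) + ((13 + q) + 0))² = (1 + ((13 + 16) + 0))² = (1 + (29 + 0))² = (1 + 29)² = 30² = 900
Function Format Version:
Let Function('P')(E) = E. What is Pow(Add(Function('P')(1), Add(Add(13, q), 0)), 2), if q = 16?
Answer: 900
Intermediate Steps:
Pow(Add(Function('P')(1), Add(Add(13, q), 0)), 2) = Pow(Add(1, Add(Add(13, 16), 0)), 2) = Pow(Add(1, Add(29, 0)), 2) = Pow(Add(1, 29), 2) = Pow(30, 2) = 900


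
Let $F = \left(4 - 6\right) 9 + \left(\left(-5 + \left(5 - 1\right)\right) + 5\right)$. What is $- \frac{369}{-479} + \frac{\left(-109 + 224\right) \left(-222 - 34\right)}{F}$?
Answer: $\frac{7053463}{3353} \approx 2103.6$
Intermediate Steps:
$F = -14$ ($F = \left(4 - 6\right) 9 + \left(\left(-5 + 4\right) + 5\right) = \left(-2\right) 9 + \left(-1 + 5\right) = -18 + 4 = -14$)
$- \frac{369}{-479} + \frac{\left(-109 + 224\right) \left(-222 - 34\right)}{F} = - \frac{369}{-479} + \frac{\left(-109 + 224\right) \left(-222 - 34\right)}{-14} = \left(-369\right) \left(- \frac{1}{479}\right) + 115 \left(-222 - 34\right) \left(- \frac{1}{14}\right) = \frac{369}{479} + 115 \left(-256\right) \left(- \frac{1}{14}\right) = \frac{369}{479} - - \frac{14720}{7} = \frac{369}{479} + \frac{14720}{7} = \frac{7053463}{3353}$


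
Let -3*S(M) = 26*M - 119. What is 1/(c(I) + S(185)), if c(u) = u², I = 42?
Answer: 3/601 ≈ 0.0049917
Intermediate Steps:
S(M) = 119/3 - 26*M/3 (S(M) = -(26*M - 119)/3 = -(-119 + 26*M)/3 = 119/3 - 26*M/3)
1/(c(I) + S(185)) = 1/(42² + (119/3 - 26/3*185)) = 1/(1764 + (119/3 - 4810/3)) = 1/(1764 - 4691/3) = 1/(601/3) = 3/601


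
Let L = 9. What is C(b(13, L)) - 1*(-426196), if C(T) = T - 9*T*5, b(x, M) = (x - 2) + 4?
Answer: 425536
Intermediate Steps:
b(x, M) = 2 + x (b(x, M) = (-2 + x) + 4 = 2 + x)
C(T) = -44*T (C(T) = T - 45*T = -44*T)
C(b(13, L)) - 1*(-426196) = -44*(2 + 13) - 1*(-426196) = -44*15 + 426196 = -660 + 426196 = 425536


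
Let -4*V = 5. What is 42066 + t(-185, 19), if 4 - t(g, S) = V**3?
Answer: 2692605/64 ≈ 42072.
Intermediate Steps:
V = -5/4 (V = -1/4*5 = -5/4 ≈ -1.2500)
t(g, S) = 381/64 (t(g, S) = 4 - (-5/4)**3 = 4 - 1*(-125/64) = 4 + 125/64 = 381/64)
42066 + t(-185, 19) = 42066 + 381/64 = 2692605/64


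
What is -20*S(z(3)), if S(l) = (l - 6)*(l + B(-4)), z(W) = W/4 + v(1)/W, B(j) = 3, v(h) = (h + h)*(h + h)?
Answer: 14335/36 ≈ 398.19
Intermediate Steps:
v(h) = 4*h**2 (v(h) = (2*h)*(2*h) = 4*h**2)
z(W) = 4/W + W/4 (z(W) = W/4 + (4*1**2)/W = W*(1/4) + (4*1)/W = W/4 + 4/W = 4/W + W/4)
S(l) = (-6 + l)*(3 + l) (S(l) = (l - 6)*(l + 3) = (-6 + l)*(3 + l))
-20*S(z(3)) = -20*(-18 + (4/3 + (1/4)*3)**2 - 3*(4/3 + (1/4)*3)) = -20*(-18 + (4*(1/3) + 3/4)**2 - 3*(4*(1/3) + 3/4)) = -20*(-18 + (4/3 + 3/4)**2 - 3*(4/3 + 3/4)) = -20*(-18 + (25/12)**2 - 3*25/12) = -20*(-18 + 625/144 - 25/4) = -20*(-2867/144) = 14335/36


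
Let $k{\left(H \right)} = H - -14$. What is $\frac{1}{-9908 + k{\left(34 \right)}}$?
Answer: $- \frac{1}{9860} \approx -0.00010142$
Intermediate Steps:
$k{\left(H \right)} = 14 + H$ ($k{\left(H \right)} = H + 14 = 14 + H$)
$\frac{1}{-9908 + k{\left(34 \right)}} = \frac{1}{-9908 + \left(14 + 34\right)} = \frac{1}{-9908 + 48} = \frac{1}{-9860} = - \frac{1}{9860}$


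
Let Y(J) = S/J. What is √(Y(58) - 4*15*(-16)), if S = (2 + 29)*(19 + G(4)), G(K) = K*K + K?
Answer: 21*√7482/58 ≈ 31.318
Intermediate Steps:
G(K) = K + K² (G(K) = K² + K = K + K²)
S = 1209 (S = (2 + 29)*(19 + 4*(1 + 4)) = 31*(19 + 4*5) = 31*(19 + 20) = 31*39 = 1209)
Y(J) = 1209/J
√(Y(58) - 4*15*(-16)) = √(1209/58 - 4*15*(-16)) = √(1209*(1/58) - 60*(-16)) = √(1209/58 + 960) = √(56889/58) = 21*√7482/58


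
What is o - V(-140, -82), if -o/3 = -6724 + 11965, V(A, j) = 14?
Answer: -15737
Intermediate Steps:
o = -15723 (o = -3*(-6724 + 11965) = -3*5241 = -15723)
o - V(-140, -82) = -15723 - 1*14 = -15723 - 14 = -15737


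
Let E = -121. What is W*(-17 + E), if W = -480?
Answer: 66240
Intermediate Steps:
W*(-17 + E) = -480*(-17 - 121) = -480*(-138) = 66240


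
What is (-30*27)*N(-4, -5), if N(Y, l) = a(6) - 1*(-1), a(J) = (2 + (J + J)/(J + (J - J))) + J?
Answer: -8910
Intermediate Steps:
a(J) = 4 + J (a(J) = (2 + (2*J)/(J + 0)) + J = (2 + (2*J)/J) + J = (2 + 2) + J = 4 + J)
N(Y, l) = 11 (N(Y, l) = (4 + 6) - 1*(-1) = 10 + 1 = 11)
(-30*27)*N(-4, -5) = -30*27*11 = -810*11 = -8910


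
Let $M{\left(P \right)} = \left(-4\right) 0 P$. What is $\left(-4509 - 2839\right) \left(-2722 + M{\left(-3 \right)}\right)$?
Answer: $20001256$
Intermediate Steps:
$M{\left(P \right)} = 0$ ($M{\left(P \right)} = 0 P = 0$)
$\left(-4509 - 2839\right) \left(-2722 + M{\left(-3 \right)}\right) = \left(-4509 - 2839\right) \left(-2722 + 0\right) = \left(-7348\right) \left(-2722\right) = 20001256$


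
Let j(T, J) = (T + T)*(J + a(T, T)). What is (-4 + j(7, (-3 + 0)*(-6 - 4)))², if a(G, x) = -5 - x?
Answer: 61504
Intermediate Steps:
j(T, J) = 2*T*(-5 + J - T) (j(T, J) = (T + T)*(J + (-5 - T)) = (2*T)*(-5 + J - T) = 2*T*(-5 + J - T))
(-4 + j(7, (-3 + 0)*(-6 - 4)))² = (-4 + 2*7*(-5 + (-3 + 0)*(-6 - 4) - 1*7))² = (-4 + 2*7*(-5 - 3*(-10) - 7))² = (-4 + 2*7*(-5 + 30 - 7))² = (-4 + 2*7*18)² = (-4 + 252)² = 248² = 61504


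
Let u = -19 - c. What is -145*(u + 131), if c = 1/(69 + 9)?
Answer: -1266575/78 ≈ -16238.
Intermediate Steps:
c = 1/78 ≈ 0.012821
u = -1483/78 (u = -19 - 1*1/78 = -19 - 1/78 = -1483/78 ≈ -19.013)
-145*(u + 131) = -145*(-1483/78 + 131) = -145*8735/78 = -1266575/78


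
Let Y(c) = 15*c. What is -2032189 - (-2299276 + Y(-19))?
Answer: 267372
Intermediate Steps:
-2032189 - (-2299276 + Y(-19)) = -2032189 - (-2299276 + 15*(-19)) = -2032189 - (-2299276 - 285) = -2032189 - 1*(-2299561) = -2032189 + 2299561 = 267372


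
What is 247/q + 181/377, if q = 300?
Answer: 147419/113100 ≈ 1.3034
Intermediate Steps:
247/q + 181/377 = 247/300 + 181/377 = 147419/113100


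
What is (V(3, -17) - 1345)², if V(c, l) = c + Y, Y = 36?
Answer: 1705636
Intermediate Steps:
V(c, l) = 36 + c (V(c, l) = c + 36 = 36 + c)
(V(3, -17) - 1345)² = ((36 + 3) - 1345)² = (39 - 1345)² = (-1306)² = 1705636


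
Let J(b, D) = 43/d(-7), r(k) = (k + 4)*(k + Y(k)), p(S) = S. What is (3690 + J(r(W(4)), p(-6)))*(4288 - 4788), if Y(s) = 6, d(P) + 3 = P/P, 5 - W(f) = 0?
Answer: -1834250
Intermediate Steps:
W(f) = 5 (W(f) = 5 - 1*0 = 5 + 0 = 5)
d(P) = -2 (d(P) = -3 + P/P = -3 + 1 = -2)
r(k) = (4 + k)*(6 + k) (r(k) = (k + 4)*(k + 6) = (4 + k)*(6 + k))
J(b, D) = -43/2 (J(b, D) = 43/(-2) = 43*(-½) = -43/2)
(3690 + J(r(W(4)), p(-6)))*(4288 - 4788) = (3690 - 43/2)*(4288 - 4788) = (7337/2)*(-500) = -1834250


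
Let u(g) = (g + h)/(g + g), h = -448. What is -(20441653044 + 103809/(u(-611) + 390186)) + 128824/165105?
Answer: -536412434646600862850062/26241147597285 ≈ -2.0442e+10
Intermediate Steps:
u(g) = (-448 + g)/(2*g) (u(g) = (g - 448)/(g + g) = (-448 + g)/((2*g)) = (-448 + g)*(1/(2*g)) = (-448 + g)/(2*g))
-(20441653044 + 103809/(u(-611) + 390186)) + 128824/165105 = -(20441653044 + 103809/((1/2)*(-448 - 611)/(-611) + 390186)) + 128824/165105 = -(20441653044 + 103809/((1/2)*(-1/611)*(-1059) + 390186)) + 128824*(1/165105) = -(20441653044 + 103809/(1059/1222 + 390186)) + 128824/165105 = -103809/(1/(196916 + 1/(476808351/1222))) + 128824/165105 = -103809/(1/(196916 + 1222/476808351)) + 128824/165105 = -103809/(1/(93891193246738/476808351)) + 128824/165105 = -103809/476808351/93891193246738 + 128824/165105 = -103809*93891193246738/476808351 + 128824/165105 = -3248916959916875014/158936117 + 128824/165105 = -536412434646600862850062/26241147597285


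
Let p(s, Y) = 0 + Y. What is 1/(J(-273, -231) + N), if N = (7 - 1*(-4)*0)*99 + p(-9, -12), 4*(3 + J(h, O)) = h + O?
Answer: 1/552 ≈ 0.0018116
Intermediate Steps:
J(h, O) = -3 + O/4 + h/4 (J(h, O) = -3 + (h + O)/4 = -3 + (O + h)/4 = -3 + (O/4 + h/4) = -3 + O/4 + h/4)
p(s, Y) = Y
N = 681 (N = (7 - 1*(-4)*0)*99 - 12 = (7 + 4*0)*99 - 12 = (7 + 0)*99 - 12 = 7*99 - 12 = 693 - 12 = 681)
1/(J(-273, -231) + N) = 1/((-3 + (¼)*(-231) + (¼)*(-273)) + 681) = 1/((-3 - 231/4 - 273/4) + 681) = 1/(-129 + 681) = 1/552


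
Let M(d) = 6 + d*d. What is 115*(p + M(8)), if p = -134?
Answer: -7360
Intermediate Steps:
M(d) = 6 + d²
115*(p + M(8)) = 115*(-134 + (6 + 8²)) = 115*(-134 + (6 + 64)) = 115*(-134 + 70) = 115*(-64) = -7360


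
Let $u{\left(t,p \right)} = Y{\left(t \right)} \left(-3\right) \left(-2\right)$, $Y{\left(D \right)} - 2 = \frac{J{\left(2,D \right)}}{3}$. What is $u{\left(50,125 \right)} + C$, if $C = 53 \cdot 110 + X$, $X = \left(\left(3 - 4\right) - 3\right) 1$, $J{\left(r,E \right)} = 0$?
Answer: $5838$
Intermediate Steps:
$X = -4$ ($X = \left(\left(3 - 4\right) - 3\right) 1 = \left(-1 - 3\right) 1 = \left(-4\right) 1 = -4$)
$Y{\left(D \right)} = 2$ ($Y{\left(D \right)} = 2 + \frac{0}{3} = 2 + 0 \cdot \frac{1}{3} = 2 + 0 = 2$)
$u{\left(t,p \right)} = 12$ ($u{\left(t,p \right)} = 2 \left(-3\right) \left(-2\right) = \left(-6\right) \left(-2\right) = 12$)
$C = 5826$ ($C = 53 \cdot 110 - 4 = 5830 - 4 = 5826$)
$u{\left(50,125 \right)} + C = 12 + 5826 = 5838$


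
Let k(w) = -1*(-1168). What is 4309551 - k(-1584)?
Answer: 4308383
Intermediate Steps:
k(w) = 1168
4309551 - k(-1584) = 4309551 - 1*1168 = 4309551 - 1168 = 4308383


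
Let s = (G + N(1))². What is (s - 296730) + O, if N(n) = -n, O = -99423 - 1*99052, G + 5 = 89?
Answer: -488316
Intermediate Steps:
G = 84 (G = -5 + 89 = 84)
O = -198475 (O = -99423 - 99052 = -198475)
s = 6889 (s = (84 - 1*1)² = (84 - 1)² = 83² = 6889)
(s - 296730) + O = (6889 - 296730) - 198475 = -289841 - 198475 = -488316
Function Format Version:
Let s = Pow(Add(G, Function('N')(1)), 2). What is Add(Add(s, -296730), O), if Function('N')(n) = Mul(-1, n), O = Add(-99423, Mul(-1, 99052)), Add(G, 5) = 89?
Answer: -488316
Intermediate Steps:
G = 84 (G = Add(-5, 89) = 84)
O = -198475 (O = Add(-99423, -99052) = -198475)
s = 6889 (s = Pow(Add(84, Mul(-1, 1)), 2) = Pow(Add(84, -1), 2) = Pow(83, 2) = 6889)
Add(Add(s, -296730), O) = Add(Add(6889, -296730), -198475) = Add(-289841, -198475) = -488316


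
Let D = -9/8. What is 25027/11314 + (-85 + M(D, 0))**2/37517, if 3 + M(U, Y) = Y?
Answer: 1026553575/424467338 ≈ 2.4184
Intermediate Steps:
D = -9/8 (D = -9*1/8 = -9/8 ≈ -1.1250)
M(U, Y) = -3 + Y
25027/11314 + (-85 + M(D, 0))**2/37517 = 25027/11314 + (-85 + (-3 + 0))**2/37517 = 25027*(1/11314) + (-85 - 3)**2*(1/37517) = 25027/11314 + (-88)**2*(1/37517) = 25027/11314 + 7744*(1/37517) = 25027/11314 + 7744/37517 = 1026553575/424467338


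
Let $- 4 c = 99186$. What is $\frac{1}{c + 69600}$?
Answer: $\frac{2}{89607} \approx 2.232 \cdot 10^{-5}$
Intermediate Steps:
$c = - \frac{49593}{2}$ ($c = \left(- \frac{1}{4}\right) 99186 = - \frac{49593}{2} \approx -24797.0$)
$\frac{1}{c + 69600} = \frac{1}{- \frac{49593}{2} + 69600} = \frac{1}{\frac{89607}{2}} = \frac{2}{89607}$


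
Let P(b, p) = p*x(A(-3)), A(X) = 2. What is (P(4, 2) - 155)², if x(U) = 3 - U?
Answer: 23409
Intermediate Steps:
P(b, p) = p (P(b, p) = p*(3 - 1*2) = p*(3 - 2) = p*1 = p)
(P(4, 2) - 155)² = (2 - 155)² = (-153)² = 23409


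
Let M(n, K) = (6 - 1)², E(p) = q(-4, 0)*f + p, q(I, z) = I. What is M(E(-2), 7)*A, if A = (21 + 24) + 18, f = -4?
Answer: 1575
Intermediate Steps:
E(p) = 16 + p (E(p) = -4*(-4) + p = 16 + p)
A = 63 (A = 45 + 18 = 63)
M(n, K) = 25 (M(n, K) = 5² = 25)
M(E(-2), 7)*A = 25*63 = 1575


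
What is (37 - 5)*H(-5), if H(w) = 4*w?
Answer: -640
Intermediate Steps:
(37 - 5)*H(-5) = (37 - 5)*(4*(-5)) = 32*(-20) = -640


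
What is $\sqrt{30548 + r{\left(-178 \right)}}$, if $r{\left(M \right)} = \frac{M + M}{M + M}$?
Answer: $\sqrt{30549} \approx 174.78$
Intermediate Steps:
$r{\left(M \right)} = 1$ ($r{\left(M \right)} = \frac{2 M}{2 M} = 2 M \frac{1}{2 M} = 1$)
$\sqrt{30548 + r{\left(-178 \right)}} = \sqrt{30548 + 1} = \sqrt{30549}$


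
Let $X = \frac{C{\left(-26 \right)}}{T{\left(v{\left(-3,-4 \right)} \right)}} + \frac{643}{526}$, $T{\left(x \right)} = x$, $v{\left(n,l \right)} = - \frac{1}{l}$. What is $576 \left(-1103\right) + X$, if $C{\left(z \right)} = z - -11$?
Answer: $- \frac{334213445}{526} \approx -6.3539 \cdot 10^{5}$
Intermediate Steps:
$C{\left(z \right)} = 11 + z$ ($C{\left(z \right)} = z + 11 = 11 + z$)
$X = - \frac{30917}{526}$ ($X = \frac{11 - 26}{\left(-1\right) \frac{1}{-4}} + \frac{643}{526} = - \frac{15}{\left(-1\right) \left(- \frac{1}{4}\right)} + 643 \cdot \frac{1}{526} = - 15 \frac{1}{\frac{1}{4}} + \frac{643}{526} = \left(-15\right) 4 + \frac{643}{526} = -60 + \frac{643}{526} = - \frac{30917}{526} \approx -58.778$)
$576 \left(-1103\right) + X = 576 \left(-1103\right) - \frac{30917}{526} = -635328 - \frac{30917}{526} = - \frac{334213445}{526}$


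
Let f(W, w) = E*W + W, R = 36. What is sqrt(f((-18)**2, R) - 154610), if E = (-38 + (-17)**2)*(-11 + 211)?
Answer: 7*sqrt(328786) ≈ 4013.8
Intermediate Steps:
E = 50200 (E = (-38 + 289)*200 = 251*200 = 50200)
f(W, w) = 50201*W (f(W, w) = 50200*W + W = 50201*W)
sqrt(f((-18)**2, R) - 154610) = sqrt(50201*(-18)**2 - 154610) = sqrt(50201*324 - 154610) = sqrt(16265124 - 154610) = sqrt(16110514) = 7*sqrt(328786)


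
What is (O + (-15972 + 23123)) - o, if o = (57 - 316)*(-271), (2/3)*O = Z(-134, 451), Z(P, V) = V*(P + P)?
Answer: -244340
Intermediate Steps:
Z(P, V) = 2*P*V (Z(P, V) = V*(2*P) = 2*P*V)
O = -181302 (O = 3*(2*(-134)*451)/2 = (3/2)*(-120868) = -181302)
o = 70189 (o = -259*(-271) = 70189)
(O + (-15972 + 23123)) - o = (-181302 + (-15972 + 23123)) - 1*70189 = (-181302 + 7151) - 70189 = -174151 - 70189 = -244340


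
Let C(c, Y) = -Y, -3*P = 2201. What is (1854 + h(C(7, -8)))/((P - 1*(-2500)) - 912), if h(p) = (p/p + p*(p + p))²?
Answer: 55485/2563 ≈ 21.648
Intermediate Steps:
P = -2201/3 (P = -⅓*2201 = -2201/3 ≈ -733.67)
h(p) = (1 + 2*p²)² (h(p) = (1 + p*(2*p))² = (1 + 2*p²)²)
(1854 + h(C(7, -8)))/((P - 1*(-2500)) - 912) = (1854 + (1 + 2*(-1*(-8))²)²)/((-2201/3 - 1*(-2500)) - 912) = (1854 + (1 + 2*8²)²)/((-2201/3 + 2500) - 912) = (1854 + (1 + 2*64)²)/(5299/3 - 912) = (1854 + (1 + 128)²)/(2563/3) = (1854 + 129²)*(3/2563) = (1854 + 16641)*(3/2563) = 18495*(3/2563) = 55485/2563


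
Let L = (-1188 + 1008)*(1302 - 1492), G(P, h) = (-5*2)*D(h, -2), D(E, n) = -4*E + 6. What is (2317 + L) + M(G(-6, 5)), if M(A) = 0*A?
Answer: 36517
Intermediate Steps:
D(E, n) = 6 - 4*E
G(P, h) = -60 + 40*h (G(P, h) = (-5*2)*(6 - 4*h) = -10*(6 - 4*h) = -60 + 40*h)
M(A) = 0
L = 34200 (L = -180*(-190) = 34200)
(2317 + L) + M(G(-6, 5)) = (2317 + 34200) + 0 = 36517 + 0 = 36517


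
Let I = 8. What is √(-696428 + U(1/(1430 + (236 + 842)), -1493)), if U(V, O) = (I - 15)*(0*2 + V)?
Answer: I*√1095144177237/1254 ≈ 834.52*I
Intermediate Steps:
U(V, O) = -7*V (U(V, O) = (8 - 15)*(0*2 + V) = -7*(0 + V) = -7*V)
√(-696428 + U(1/(1430 + (236 + 842)), -1493)) = √(-696428 - 7/(1430 + (236 + 842))) = √(-696428 - 7/(1430 + 1078)) = √(-696428 - 7/2508) = √(-1746641431/2508) = I*√1095144177237/1254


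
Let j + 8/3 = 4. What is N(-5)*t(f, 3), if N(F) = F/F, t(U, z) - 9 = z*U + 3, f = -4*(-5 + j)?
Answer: 56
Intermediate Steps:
j = 4/3 (j = -8/3 + 4 = 4/3 ≈ 1.3333)
f = 44/3 (f = -4*(-5 + 4/3) = -4*(-11/3) = 44/3 ≈ 14.667)
t(U, z) = 12 + U*z (t(U, z) = 9 + (z*U + 3) = 9 + (U*z + 3) = 9 + (3 + U*z) = 12 + U*z)
N(F) = 1
N(-5)*t(f, 3) = 1*(12 + (44/3)*3) = 1*(12 + 44) = 1*56 = 56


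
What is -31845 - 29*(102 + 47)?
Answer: -36166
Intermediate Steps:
-31845 - 29*(102 + 47) = -31845 - 29*149 = -31845 - 4321 = -36166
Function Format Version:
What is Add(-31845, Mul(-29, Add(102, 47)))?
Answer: -36166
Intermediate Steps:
Add(-31845, Mul(-29, Add(102, 47))) = Add(-31845, Mul(-29, 149)) = Add(-31845, -4321) = -36166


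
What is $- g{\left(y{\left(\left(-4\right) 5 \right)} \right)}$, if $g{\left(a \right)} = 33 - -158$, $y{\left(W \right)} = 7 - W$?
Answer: $-191$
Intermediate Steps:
$g{\left(a \right)} = 191$ ($g{\left(a \right)} = 33 + 158 = 191$)
$- g{\left(y{\left(\left(-4\right) 5 \right)} \right)} = \left(-1\right) 191 = -191$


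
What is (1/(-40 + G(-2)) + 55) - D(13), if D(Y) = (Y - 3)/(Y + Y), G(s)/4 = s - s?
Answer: 28387/520 ≈ 54.590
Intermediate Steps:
G(s) = 0 (G(s) = 4*(s - s) = 4*0 = 0)
D(Y) = (-3 + Y)/(2*Y) (D(Y) = (-3 + Y)/((2*Y)) = (-3 + Y)*(1/(2*Y)) = (-3 + Y)/(2*Y))
(1/(-40 + G(-2)) + 55) - D(13) = (1/(-40 + 0) + 55) - (-3 + 13)/(2*13) = (1/(-40) + 55) - 10/(2*13) = (-1/40 + 55) - 1*5/13 = 2199/40 - 5/13 = 28387/520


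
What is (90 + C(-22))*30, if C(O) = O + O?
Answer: 1380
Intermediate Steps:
C(O) = 2*O
(90 + C(-22))*30 = (90 + 2*(-22))*30 = (90 - 44)*30 = 46*30 = 1380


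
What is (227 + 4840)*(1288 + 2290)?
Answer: 18129726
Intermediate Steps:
(227 + 4840)*(1288 + 2290) = 5067*3578 = 18129726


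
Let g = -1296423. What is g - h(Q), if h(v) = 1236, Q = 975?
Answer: -1297659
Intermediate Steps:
g - h(Q) = -1296423 - 1*1236 = -1296423 - 1236 = -1297659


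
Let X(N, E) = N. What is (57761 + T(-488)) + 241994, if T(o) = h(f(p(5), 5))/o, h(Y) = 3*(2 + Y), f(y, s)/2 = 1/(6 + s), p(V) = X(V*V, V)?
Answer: 201135596/671 ≈ 2.9976e+5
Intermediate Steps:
p(V) = V² (p(V) = V*V = V²)
f(y, s) = 2/(6 + s)
h(Y) = 6 + 3*Y
T(o) = 72/(11*o) (T(o) = (6 + 3*(2/(6 + 5)))/o = (6 + 3*(2/11))/o = (6 + 6/11)/o = 72/(11*o))
(57761 + T(-488)) + 241994 = (57761 + (72/11)/(-488)) + 241994 = (57761 + (72/11)*(-1/488)) + 241994 = (57761 - 9/671) + 241994 = 38757622/671 + 241994 = 201135596/671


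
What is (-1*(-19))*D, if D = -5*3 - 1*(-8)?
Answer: -133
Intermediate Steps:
D = -7 (D = -1*15 + 8 = -15 + 8 = -7)
(-1*(-19))*D = -1*(-19)*(-7) = 19*(-7) = -133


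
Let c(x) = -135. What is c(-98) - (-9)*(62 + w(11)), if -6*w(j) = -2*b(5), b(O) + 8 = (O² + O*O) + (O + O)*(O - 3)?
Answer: 609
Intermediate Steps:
b(O) = -8 + 2*O² + 2*O*(-3 + O) (b(O) = -8 + ((O² + O*O) + (O + O)*(O - 3)) = -8 + ((O² + O²) + (2*O)*(-3 + O)) = -8 + (2*O² + 2*O*(-3 + O)) = -8 + 2*O² + 2*O*(-3 + O))
w(j) = 62/3 (w(j) = -(-1)*(-8 - 6*5 + 4*5²)/3 = -(-1)*(-8 - 30 + 4*25)/3 = -(-1)*(-8 - 30 + 100)/3 = -(-1)*62/3 = -⅙*(-124) = 62/3)
c(-98) - (-9)*(62 + w(11)) = -135 - (-9)*(62 + 62/3) = -135 - (-9)*248/3 = -135 - 1*(-744) = -135 + 744 = 609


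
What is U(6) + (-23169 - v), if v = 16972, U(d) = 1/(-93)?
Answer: -3733114/93 ≈ -40141.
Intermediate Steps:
U(d) = -1/93
U(6) + (-23169 - v) = -1/93 + (-23169 - 1*16972) = -1/93 + (-23169 - 16972) = -1/93 - 40141 = -3733114/93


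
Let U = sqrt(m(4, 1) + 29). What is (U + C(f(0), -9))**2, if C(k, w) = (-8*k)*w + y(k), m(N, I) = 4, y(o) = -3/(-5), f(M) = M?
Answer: 834/25 + 6*sqrt(33)/5 ≈ 40.253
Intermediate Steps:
y(o) = 3/5 (y(o) = -3*(-1/5) = 3/5)
C(k, w) = 3/5 - 8*k*w (C(k, w) = (-8*k)*w + 3/5 = -8*k*w + 3/5 = 3/5 - 8*k*w)
U = sqrt(33) (U = sqrt(4 + 29) = sqrt(33) ≈ 5.7446)
(U + C(f(0), -9))**2 = (sqrt(33) + (3/5 - 8*0*(-9)))**2 = (sqrt(33) + (3/5 + 0))**2 = (sqrt(33) + 3/5)**2 = (3/5 + sqrt(33))**2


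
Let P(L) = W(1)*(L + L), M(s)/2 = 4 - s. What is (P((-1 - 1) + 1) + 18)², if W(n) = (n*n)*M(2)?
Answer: 100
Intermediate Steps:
M(s) = 8 - 2*s (M(s) = 2*(4 - s) = 8 - 2*s)
W(n) = 4*n² (W(n) = (n*n)*(8 - 2*2) = n²*(8 - 4) = n²*4 = 4*n²)
P(L) = 8*L (P(L) = (4*1²)*(L + L) = (4*1)*(2*L) = 4*(2*L) = 8*L)
(P((-1 - 1) + 1) + 18)² = (8*((-1 - 1) + 1) + 18)² = (8*(-2 + 1) + 18)² = (8*(-1) + 18)² = (-8 + 18)² = 10² = 100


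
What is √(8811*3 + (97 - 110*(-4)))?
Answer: √26970 ≈ 164.23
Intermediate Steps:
√(8811*3 + (97 - 110*(-4))) = √(26433 + (97 + 440)) = √(26433 + 537) = √26970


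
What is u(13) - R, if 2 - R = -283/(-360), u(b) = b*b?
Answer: 60403/360 ≈ 167.79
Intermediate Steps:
u(b) = b²
R = 437/360 (R = 2 - (-283)/(-360) = 2 - (-283)*(-1)/360 = 2 - 1*283/360 = 2 - 283/360 = 437/360 ≈ 1.2139)
u(13) - R = 13² - 1*437/360 = 169 - 437/360 = 60403/360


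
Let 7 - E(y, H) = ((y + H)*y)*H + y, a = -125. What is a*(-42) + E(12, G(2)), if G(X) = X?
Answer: 4909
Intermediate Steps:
E(y, H) = 7 - y - H*y*(H + y) (E(y, H) = 7 - (((y + H)*y)*H + y) = 7 - (((H + y)*y)*H + y) = 7 - ((y*(H + y))*H + y) = 7 - (H*y*(H + y) + y) = 7 - (y + H*y*(H + y)) = 7 + (-y - H*y*(H + y)) = 7 - y - H*y*(H + y))
a*(-42) + E(12, G(2)) = -125*(-42) + (7 - 1*12 - 1*2*12**2 - 1*12*2**2) = 5250 + (7 - 12 - 1*2*144 - 1*12*4) = 5250 + (7 - 12 - 288 - 48) = 5250 - 341 = 4909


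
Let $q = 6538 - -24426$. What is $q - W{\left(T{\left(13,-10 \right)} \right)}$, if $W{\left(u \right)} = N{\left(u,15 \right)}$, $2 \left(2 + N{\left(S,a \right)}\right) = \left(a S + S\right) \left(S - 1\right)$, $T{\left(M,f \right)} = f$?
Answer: $30086$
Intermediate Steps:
$N{\left(S,a \right)} = -2 + \frac{\left(-1 + S\right) \left(S + S a\right)}{2}$ ($N{\left(S,a \right)} = -2 + \frac{\left(a S + S\right) \left(S - 1\right)}{2} = -2 + \frac{\left(S a + S\right) \left(-1 + S\right)}{2} = -2 + \frac{\left(S + S a\right) \left(-1 + S\right)}{2} = -2 + \frac{\left(-1 + S\right) \left(S + S a\right)}{2}$)
$W{\left(u \right)} = -2 - 8 u + 8 u^{2}$ ($W{\left(u \right)} = -2 + \frac{u^{2}}{2} - \frac{u}{2} + \frac{1}{2} \cdot 15 u^{2} - \frac{1}{2} u 15 = -2 + \frac{u^{2}}{2} - \frac{u}{2} + \frac{15 u^{2}}{2} - \frac{15 u}{2} = -2 - 8 u + 8 u^{2}$)
$q = 30964$ ($q = 6538 + 24426 = 30964$)
$q - W{\left(T{\left(13,-10 \right)} \right)} = 30964 - \left(-2 - -80 + 8 \left(-10\right)^{2}\right) = 30964 - \left(-2 + 80 + 8 \cdot 100\right) = 30964 - \left(-2 + 80 + 800\right) = 30964 - 878 = 30086$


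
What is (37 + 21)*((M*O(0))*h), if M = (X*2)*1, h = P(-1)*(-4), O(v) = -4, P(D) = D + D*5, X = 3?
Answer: -33408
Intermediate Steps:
P(D) = 6*D (P(D) = D + 5*D = 6*D)
h = 24 (h = (6*(-1))*(-4) = -6*(-4) = 24)
M = 6 (M = (3*2)*1 = 6*1 = 6)
(37 + 21)*((M*O(0))*h) = (37 + 21)*((6*(-4))*24) = 58*(-24*24) = 58*(-576) = -33408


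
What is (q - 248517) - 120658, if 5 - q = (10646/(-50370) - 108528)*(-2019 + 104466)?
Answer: 93335782087297/8395 ≈ 1.1118e+10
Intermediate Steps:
q = 93338881311422/8395 (q = 5 - (10646/(-50370) - 108528)*(-2019 + 104466) = 5 - (10646*(-1/50370) - 108528)*102447 = 5 - (-5323/25185 - 108528)*102447 = 5 - (-2733283003)*102447/25185 = 5 - 1*(-93338881269447/8395) = 5 + 93338881269447/8395 = 93338881311422/8395 ≈ 1.1118e+10)
(q - 248517) - 120658 = (93338881311422/8395 - 248517) - 120658 = 93336795011207/8395 - 120658 = 93335782087297/8395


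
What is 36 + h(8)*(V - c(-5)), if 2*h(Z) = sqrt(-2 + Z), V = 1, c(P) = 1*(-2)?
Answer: 36 + 3*sqrt(6)/2 ≈ 39.674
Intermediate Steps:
c(P) = -2
h(Z) = sqrt(-2 + Z)/2
36 + h(8)*(V - c(-5)) = 36 + (sqrt(-2 + 8)/2)*(1 - 1*(-2)) = 36 + (sqrt(6)/2)*(1 + 2) = 36 + (sqrt(6)/2)*3 = 36 + 3*sqrt(6)/2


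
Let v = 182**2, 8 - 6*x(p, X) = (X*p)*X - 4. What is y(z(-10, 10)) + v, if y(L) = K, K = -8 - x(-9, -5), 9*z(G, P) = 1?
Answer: 66153/2 ≈ 33077.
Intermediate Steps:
x(p, X) = 2 - p*X**2/6 (x(p, X) = 4/3 - ((X*p)*X - 4)/6 = 4/3 - (p*X**2 - 4)/6 = 4/3 - (-4 + p*X**2)/6 = 4/3 + (2/3 - p*X**2/6) = 2 - p*X**2/6)
z(G, P) = 1/9 (z(G, P) = (1/9)*1 = 1/9)
K = -95/2 (K = -8 - (2 - 1/6*(-9)*(-5)**2) = -8 - (2 - 1/6*(-9)*25) = -8 - (2 + 75/2) = -8 - 1*79/2 = -8 - 79/2 = -95/2 ≈ -47.500)
y(L) = -95/2
v = 33124
y(z(-10, 10)) + v = -95/2 + 33124 = 66153/2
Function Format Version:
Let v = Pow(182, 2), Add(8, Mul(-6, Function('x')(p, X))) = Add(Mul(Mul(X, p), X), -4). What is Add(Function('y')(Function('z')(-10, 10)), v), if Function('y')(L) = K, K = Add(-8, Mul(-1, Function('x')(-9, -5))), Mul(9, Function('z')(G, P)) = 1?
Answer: Rational(66153, 2) ≈ 33077.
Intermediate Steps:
Function('x')(p, X) = Add(2, Mul(Rational(-1, 6), p, Pow(X, 2))) (Function('x')(p, X) = Add(Rational(4, 3), Mul(Rational(-1, 6), Add(Mul(Mul(X, p), X), -4))) = Add(Rational(4, 3), Mul(Rational(-1, 6), Add(Mul(p, Pow(X, 2)), -4))) = Add(Rational(4, 3), Mul(Rational(-1, 6), Add(-4, Mul(p, Pow(X, 2))))) = Add(Rational(4, 3), Add(Rational(2, 3), Mul(Rational(-1, 6), p, Pow(X, 2)))) = Add(2, Mul(Rational(-1, 6), p, Pow(X, 2))))
Function('z')(G, P) = Rational(1, 9) (Function('z')(G, P) = Mul(Rational(1, 9), 1) = Rational(1, 9))
K = Rational(-95, 2) (K = Add(-8, Mul(-1, Add(2, Mul(Rational(-1, 6), -9, Pow(-5, 2))))) = Add(-8, Mul(-1, Add(2, Mul(Rational(-1, 6), -9, 25)))) = Add(-8, Mul(-1, Add(2, Rational(75, 2)))) = Add(-8, Mul(-1, Rational(79, 2))) = Add(-8, Rational(-79, 2)) = Rational(-95, 2) ≈ -47.500)
Function('y')(L) = Rational(-95, 2)
v = 33124
Add(Function('y')(Function('z')(-10, 10)), v) = Add(Rational(-95, 2), 33124) = Rational(66153, 2)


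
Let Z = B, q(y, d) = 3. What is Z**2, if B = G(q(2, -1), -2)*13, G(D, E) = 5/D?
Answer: 4225/9 ≈ 469.44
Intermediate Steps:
B = 65/3 (B = (5/3)*13 = 65/3 ≈ 21.667)
Z = 65/3 ≈ 21.667
Z**2 = (65/3)**2 = 4225/9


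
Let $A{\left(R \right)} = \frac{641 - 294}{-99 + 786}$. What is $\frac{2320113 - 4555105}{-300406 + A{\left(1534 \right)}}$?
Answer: $\frac{1535439504}{206378575} \approx 7.4399$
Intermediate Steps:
$A{\left(R \right)} = \frac{347}{687}$
$\frac{2320113 - 4555105}{-300406 + A{\left(1534 \right)}} = \frac{2320113 - 4555105}{-300406 + \frac{347}{687}} = - \frac{2234992}{- \frac{206378575}{687}} = \left(-2234992\right) \left(- \frac{687}{206378575}\right) = \frac{1535439504}{206378575}$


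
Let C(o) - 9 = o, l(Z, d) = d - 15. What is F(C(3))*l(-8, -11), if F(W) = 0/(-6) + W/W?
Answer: -26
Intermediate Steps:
l(Z, d) = -15 + d
C(o) = 9 + o
F(W) = 1 (F(W) = 0*(-1/6) + 1 = 0 + 1 = 1)
F(C(3))*l(-8, -11) = 1*(-15 - 11) = 1*(-26) = -26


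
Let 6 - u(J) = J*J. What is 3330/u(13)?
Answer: -3330/163 ≈ -20.429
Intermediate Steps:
u(J) = 6 - J**2 (u(J) = 6 - J*J = 6 - J**2)
3330/u(13) = 3330/(6 - 1*13**2) = 3330/(6 - 1*169) = 3330/(6 - 169) = 3330/(-163) = 3330*(-1/163) = -3330/163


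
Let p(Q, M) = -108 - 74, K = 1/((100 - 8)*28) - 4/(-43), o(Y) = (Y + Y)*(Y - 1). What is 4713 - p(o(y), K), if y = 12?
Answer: 4895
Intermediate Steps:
o(Y) = 2*Y*(-1 + Y) (o(Y) = (2*Y)*(-1 + Y) = 2*Y*(-1 + Y))
K = 10347/110768 (K = (1/28)/92 - 4*(-1/43) = (1/92)*(1/28) + 4/43 = 1/2576 + 4/43 = 10347/110768 ≈ 0.093411)
p(Q, M) = -182
4713 - p(o(y), K) = 4713 - 1*(-182) = 4713 + 182 = 4895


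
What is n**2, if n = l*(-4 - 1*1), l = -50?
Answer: 62500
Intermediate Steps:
n = 250 (n = -50*(-4 - 1*1) = -50*(-4 - 1) = -50*(-5) = 250)
n**2 = 250**2 = 62500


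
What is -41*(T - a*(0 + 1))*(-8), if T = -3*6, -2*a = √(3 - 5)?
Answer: -5904 + 164*I*√2 ≈ -5904.0 + 231.93*I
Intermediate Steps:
a = -I*√2/2 (a = -√(3 - 5)/2 = -I*√2/2 ≈ -0.70711*I)
T = -18
-41*(T - a*(0 + 1))*(-8) = -41*(-18 - (-I*√2/2)*(0 + 1))*(-8) = -41*(-18 - (-I*√2/2))*(-8) = -41*(-18 - (-1)*I*√2/2)*(-8) = -41*(-18 + I*√2/2)*(-8) = (738 - 41*I*√2/2)*(-8) = -5904 + 164*I*√2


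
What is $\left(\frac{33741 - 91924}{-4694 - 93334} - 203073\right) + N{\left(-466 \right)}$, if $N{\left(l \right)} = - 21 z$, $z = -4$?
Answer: $- \frac{19898547509}{98028} \approx -2.0299 \cdot 10^{5}$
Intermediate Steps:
$N{\left(l \right)} = 84$ ($N{\left(l \right)} = \left(-21\right) \left(-4\right) = 84$)
$\left(\frac{33741 - 91924}{-4694 - 93334} - 203073\right) + N{\left(-466 \right)} = \left(\frac{33741 - 91924}{-4694 - 93334} - 203073\right) + 84 = \left(\frac{33741 - 91924}{-98028} - 203073\right) + 84 = \left(\left(-58183\right) \left(- \frac{1}{98028}\right) - 203073\right) + 84 = \left(\frac{58183}{98028} - 203073\right) + 84 = - \frac{19906781861}{98028} + 84 = - \frac{19898547509}{98028}$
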